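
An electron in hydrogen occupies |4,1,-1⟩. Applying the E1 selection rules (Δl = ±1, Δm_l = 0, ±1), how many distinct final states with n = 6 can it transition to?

E1 requires Δl = ±1, so l_f ∈ {0, 2}; with 0 ≤ l_f ≤ n_f−1 = 5, the allowed l_f values are {0, 2}.
For l_f = 0: m_f ∈ {m_i−1, m_i, m_i+1} ∩ [−0, 0] = {0} → 1 state.
For l_f = 2: m_f ∈ {m_i−1, m_i, m_i+1} ∩ [−2, 2] = {-2, -1, 0} → 3 states.
Total: 4.

4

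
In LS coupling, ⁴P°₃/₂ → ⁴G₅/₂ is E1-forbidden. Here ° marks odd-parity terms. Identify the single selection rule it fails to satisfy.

the ΔL = 0, ±1 rule

Parity must change: odd → even — ok.
ΔS = 0: S: 3/2 → 3/2 — ok.
ΔL = 0, ±1 (not L=0↔0): L: 1 → 4, ΔL = +3 — fails.
ΔJ = 0, ±1 (not J=0↔0): J: 3/2 → 5/2, ΔJ = +1 — ok.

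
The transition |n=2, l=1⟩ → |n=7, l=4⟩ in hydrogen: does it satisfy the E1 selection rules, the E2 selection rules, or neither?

neither

Δl = 4 − 1 = +3; l_i + l_f = 5.
E1 (Δl = ±1): not satisfied.
E2 (Δl = 0,±2, l_i+l_f ≥ 2): not satisfied.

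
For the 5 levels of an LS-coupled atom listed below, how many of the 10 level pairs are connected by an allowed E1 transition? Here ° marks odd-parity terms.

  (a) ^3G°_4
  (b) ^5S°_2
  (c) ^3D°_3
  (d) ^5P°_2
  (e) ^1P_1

0

(a)–(b): forbidden (parity, ΔS, ΔL, ΔJ).
(a)–(c): forbidden (parity, ΔL).
(a)–(d): forbidden (parity, ΔS, ΔL, ΔJ).
(a)–(e): forbidden (ΔS, ΔL, ΔJ).
(b)–(c): forbidden (parity, ΔS, ΔL).
(b)–(d): forbidden (parity).
(b)–(e): forbidden (ΔS).
(c)–(d): forbidden (parity, ΔS).
(c)–(e): forbidden (ΔS, ΔJ).
(d)–(e): forbidden (ΔS).
Allowed pairs: 0 of 10.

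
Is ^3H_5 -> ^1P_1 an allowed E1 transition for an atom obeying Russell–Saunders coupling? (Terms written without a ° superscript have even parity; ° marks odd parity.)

Reading off the term symbols: S 1→0, L 5→1, J 5→1, parity even→even.
ΔL = 0, ±1 (not L=0↔0): L: 5 → 1, ΔL = -4 — fails.
ΔS = 0: S: 1 → 0 — fails.
Parity must change: even → even — fails.
ΔJ = 0, ±1 (not J=0↔0): J: 5 → 1, ΔJ = -4 — fails.
Rule(s) violated: parity, ΔS, ΔL, ΔJ.

forbidden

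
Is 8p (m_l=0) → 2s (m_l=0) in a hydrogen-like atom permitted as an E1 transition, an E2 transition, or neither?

Δl = 0 − 1 = -1; l_i + l_f = 1.
Δm_l = +0.
E1 (Δl = ±1, |Δm_l| ≤ 1): satisfied.
E2 (Δl = 0,±2, l_i+l_f ≥ 2, |Δm_l| ≤ 2): not satisfied.

E1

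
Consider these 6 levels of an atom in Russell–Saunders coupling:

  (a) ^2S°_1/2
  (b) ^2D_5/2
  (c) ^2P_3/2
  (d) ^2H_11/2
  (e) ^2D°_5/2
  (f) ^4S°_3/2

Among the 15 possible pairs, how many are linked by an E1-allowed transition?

(a)–(b): forbidden (ΔL, ΔJ).
(a)–(c): allowed.
(a)–(d): forbidden (ΔL, ΔJ).
(a)–(e): forbidden (parity, ΔL, ΔJ).
(a)–(f): forbidden (parity, ΔS, ΔL).
(b)–(c): forbidden (parity).
(b)–(d): forbidden (parity, ΔL, ΔJ).
(b)–(e): allowed.
(b)–(f): forbidden (ΔS, ΔL).
(c)–(d): forbidden (parity, ΔL, ΔJ).
(c)–(e): allowed.
(c)–(f): forbidden (ΔS).
(d)–(e): forbidden (ΔL, ΔJ).
(d)–(f): forbidden (ΔS, ΔL, ΔJ).
(e)–(f): forbidden (parity, ΔS, ΔL).
Allowed pairs: 3 of 15.

3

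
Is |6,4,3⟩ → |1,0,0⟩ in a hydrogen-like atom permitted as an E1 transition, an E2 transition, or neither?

neither

Δl = 0 − 4 = -4; l_i + l_f = 4.
Δm_l = -3.
E1 (Δl = ±1, |Δm_l| ≤ 1): not satisfied.
E2 (Δl = 0,±2, l_i+l_f ≥ 2, |Δm_l| ≤ 2): not satisfied.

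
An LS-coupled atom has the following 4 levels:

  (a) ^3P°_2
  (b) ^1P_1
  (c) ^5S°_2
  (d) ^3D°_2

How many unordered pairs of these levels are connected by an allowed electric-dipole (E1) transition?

(a)–(b): forbidden (ΔS).
(a)–(c): forbidden (parity, ΔS).
(a)–(d): forbidden (parity).
(b)–(c): forbidden (ΔS).
(b)–(d): forbidden (ΔS).
(c)–(d): forbidden (parity, ΔS, ΔL).
Allowed pairs: 0 of 6.

0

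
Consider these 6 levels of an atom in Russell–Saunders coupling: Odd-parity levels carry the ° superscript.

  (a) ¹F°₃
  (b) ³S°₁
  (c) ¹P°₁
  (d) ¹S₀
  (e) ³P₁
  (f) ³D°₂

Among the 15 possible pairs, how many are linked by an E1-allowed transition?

3

(a)–(b): forbidden (parity, ΔS, ΔL, ΔJ).
(a)–(c): forbidden (parity, ΔL, ΔJ).
(a)–(d): forbidden (ΔL, ΔJ).
(a)–(e): forbidden (ΔS, ΔL, ΔJ).
(a)–(f): forbidden (parity, ΔS).
(b)–(c): forbidden (parity, ΔS).
(b)–(d): forbidden (ΔS, ΔL).
(b)–(e): allowed.
(b)–(f): forbidden (parity, ΔL).
(c)–(d): allowed.
(c)–(e): forbidden (ΔS).
(c)–(f): forbidden (parity, ΔS).
(d)–(e): forbidden (parity, ΔS).
(d)–(f): forbidden (ΔS, ΔL, ΔJ).
(e)–(f): allowed.
Allowed pairs: 3 of 15.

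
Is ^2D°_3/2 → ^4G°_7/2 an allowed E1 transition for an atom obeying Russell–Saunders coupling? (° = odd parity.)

ΔL = 0, ±1 (not L=0↔0): L: 2 → 4, ΔL = +2 — fails.
Parity must change: odd → odd — fails.
ΔS = 0: S: 1/2 → 3/2 — fails.
ΔJ = 0, ±1 (not J=0↔0): J: 3/2 → 7/2, ΔJ = +2 — fails.
Rule(s) violated: parity, ΔS, ΔL, ΔJ.

forbidden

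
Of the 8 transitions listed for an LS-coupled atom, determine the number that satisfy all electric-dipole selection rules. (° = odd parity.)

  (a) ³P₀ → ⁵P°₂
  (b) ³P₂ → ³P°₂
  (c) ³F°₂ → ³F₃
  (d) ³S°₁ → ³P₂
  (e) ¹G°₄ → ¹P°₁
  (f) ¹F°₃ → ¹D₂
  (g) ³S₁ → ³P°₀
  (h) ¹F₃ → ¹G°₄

6

(a) forbidden (ΔS, ΔJ fail)
(b) allowed
(c) allowed
(d) allowed
(e) forbidden (parity, ΔL, ΔJ fail)
(f) allowed
(g) allowed
(h) allowed
Total allowed: 6 of 8.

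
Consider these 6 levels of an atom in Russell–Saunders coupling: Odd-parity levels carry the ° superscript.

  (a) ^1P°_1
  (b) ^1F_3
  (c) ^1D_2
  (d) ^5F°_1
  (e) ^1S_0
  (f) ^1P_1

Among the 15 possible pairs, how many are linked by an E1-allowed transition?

(a)–(b): forbidden (ΔL, ΔJ).
(a)–(c): allowed.
(a)–(d): forbidden (parity, ΔS, ΔL).
(a)–(e): allowed.
(a)–(f): allowed.
(b)–(c): forbidden (parity).
(b)–(d): forbidden (ΔS, ΔJ).
(b)–(e): forbidden (parity, ΔL, ΔJ).
(b)–(f): forbidden (parity, ΔL, ΔJ).
(c)–(d): forbidden (ΔS).
(c)–(e): forbidden (parity, ΔL, ΔJ).
(c)–(f): forbidden (parity).
(d)–(e): forbidden (ΔS, ΔL).
(d)–(f): forbidden (ΔS, ΔL).
(e)–(f): forbidden (parity).
Allowed pairs: 3 of 15.

3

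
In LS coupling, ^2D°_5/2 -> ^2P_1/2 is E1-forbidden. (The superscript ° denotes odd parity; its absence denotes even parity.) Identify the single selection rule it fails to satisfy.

Reading off the term symbols: S 1/2→1/2, L 2→1, J 5/2→1/2, parity odd→even.
Parity must change: odd → even — ok.
ΔS = 0: S: 1/2 → 1/2 — ok.
ΔL = 0, ±1 (not L=0↔0): L: 2 → 1, ΔL = -1 — ok.
ΔJ = 0, ±1 (not J=0↔0): J: 5/2 → 1/2, ΔJ = -2 — fails.

the ΔJ = 0, ±1 rule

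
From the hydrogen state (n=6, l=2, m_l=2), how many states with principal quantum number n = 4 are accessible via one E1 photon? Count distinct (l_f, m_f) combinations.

E1 requires Δl = ±1, so l_f ∈ {1, 3}; with 0 ≤ l_f ≤ n_f−1 = 3, the allowed l_f values are {1, 3}.
For l_f = 1: m_f ∈ {m_i−1, m_i, m_i+1} ∩ [−1, 1] = {1} → 1 state.
For l_f = 3: m_f ∈ {m_i−1, m_i, m_i+1} ∩ [−3, 3] = {1, 2, 3} → 3 states.
Total: 4.

4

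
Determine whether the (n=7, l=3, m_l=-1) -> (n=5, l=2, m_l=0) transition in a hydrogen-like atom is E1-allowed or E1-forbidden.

allowed

Δl = 2 − 3 = -1; the E1 rule Δl = ±1 is ✓.
m_l: -1 → 0 (Δm_l = +1). |Δm_l| ≤ 1 ✓.
All E1 selection rules are satisfied.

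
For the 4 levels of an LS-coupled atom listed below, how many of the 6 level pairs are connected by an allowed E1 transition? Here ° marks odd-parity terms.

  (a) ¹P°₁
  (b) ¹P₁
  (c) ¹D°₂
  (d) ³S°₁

(a)–(b): allowed.
(a)–(c): forbidden (parity).
(a)–(d): forbidden (parity, ΔS).
(b)–(c): allowed.
(b)–(d): forbidden (ΔS).
(c)–(d): forbidden (parity, ΔS, ΔL).
Allowed pairs: 2 of 6.

2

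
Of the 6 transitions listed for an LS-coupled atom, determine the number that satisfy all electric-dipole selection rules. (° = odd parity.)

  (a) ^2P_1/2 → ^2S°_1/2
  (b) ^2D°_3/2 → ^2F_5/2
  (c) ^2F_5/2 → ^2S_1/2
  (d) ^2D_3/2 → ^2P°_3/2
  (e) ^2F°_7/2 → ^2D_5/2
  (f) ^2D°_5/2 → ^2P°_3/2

(a) allowed
(b) allowed
(c) forbidden (parity, ΔL, ΔJ fail)
(d) allowed
(e) allowed
(f) forbidden (parity fails)
Total allowed: 4 of 6.

4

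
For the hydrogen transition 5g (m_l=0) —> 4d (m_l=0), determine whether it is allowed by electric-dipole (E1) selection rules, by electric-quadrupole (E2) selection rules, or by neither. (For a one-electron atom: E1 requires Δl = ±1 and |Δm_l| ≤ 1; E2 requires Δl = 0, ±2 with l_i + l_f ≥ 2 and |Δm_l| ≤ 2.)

E2

Δl = 2 − 4 = -2; l_i + l_f = 6.
Δm_l = +0.
E1 (Δl = ±1, |Δm_l| ≤ 1): not satisfied.
E2 (Δl = 0,±2, l_i+l_f ≥ 2, |Δm_l| ≤ 2): satisfied.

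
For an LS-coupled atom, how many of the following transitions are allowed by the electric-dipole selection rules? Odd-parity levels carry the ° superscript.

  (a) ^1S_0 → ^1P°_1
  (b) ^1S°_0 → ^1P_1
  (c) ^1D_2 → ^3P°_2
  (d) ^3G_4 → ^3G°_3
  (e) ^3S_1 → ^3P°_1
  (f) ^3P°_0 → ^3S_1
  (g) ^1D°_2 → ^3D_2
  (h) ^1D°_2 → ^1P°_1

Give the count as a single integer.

5

(a) allowed
(b) allowed
(c) forbidden (ΔS fails)
(d) allowed
(e) allowed
(f) allowed
(g) forbidden (ΔS fails)
(h) forbidden (parity fails)
Total allowed: 5 of 8.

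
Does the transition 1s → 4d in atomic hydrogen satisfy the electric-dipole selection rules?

forbidden

Δl = 2 − 0 = +2; the E1 rule Δl = ±1 is ✗.
The transition is electric-dipole forbidden.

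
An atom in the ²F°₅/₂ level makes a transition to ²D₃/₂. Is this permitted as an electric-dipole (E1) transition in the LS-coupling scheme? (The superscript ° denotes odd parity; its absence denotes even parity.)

ΔS = 0: S: 1/2 → 1/2 — ok.
Parity must change: odd → even — ok.
ΔL = 0, ±1 (not L=0↔0): L: 3 → 2, ΔL = -1 — ok.
ΔJ = 0, ±1 (not J=0↔0): J: 5/2 → 3/2, ΔJ = -1 — ok.
All four E1 rules are satisfied.

allowed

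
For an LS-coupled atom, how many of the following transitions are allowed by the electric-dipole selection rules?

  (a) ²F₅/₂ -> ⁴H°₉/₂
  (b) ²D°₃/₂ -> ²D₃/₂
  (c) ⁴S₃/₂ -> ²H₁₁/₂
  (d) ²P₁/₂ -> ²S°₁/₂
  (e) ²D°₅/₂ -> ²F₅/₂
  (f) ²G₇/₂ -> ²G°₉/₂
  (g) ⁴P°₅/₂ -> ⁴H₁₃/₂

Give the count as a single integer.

4

(a) forbidden (ΔS, ΔL, ΔJ fail)
(b) allowed
(c) forbidden (parity, ΔS, ΔL, ΔJ fail)
(d) allowed
(e) allowed
(f) allowed
(g) forbidden (ΔL, ΔJ fail)
Total allowed: 4 of 7.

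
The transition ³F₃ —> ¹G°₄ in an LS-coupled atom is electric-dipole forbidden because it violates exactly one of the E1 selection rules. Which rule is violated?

the ΔS = 0 rule

Reading off the term symbols: S 1→0, L 3→4, J 3→4, parity even→odd.
Parity must change: even → odd — ✓.
ΔS = 0: S: 1 → 0 — ✗.
ΔL = 0, ±1 (not L=0↔0): L: 3 → 4, ΔL = +1 — ✓.
ΔJ = 0, ±1 (not J=0↔0): J: 3 → 4, ΔJ = +1 — ✓.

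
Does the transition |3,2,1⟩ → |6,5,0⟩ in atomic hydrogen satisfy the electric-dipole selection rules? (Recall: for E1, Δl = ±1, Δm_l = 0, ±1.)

Initial l = 2, final l = 5, so Δl = +3. E1 requires Δl = ±1: fails.
m_l: 1 → 0 (Δm_l = -1). |Δm_l| ≤ 1 ok.
The transition is electric-dipole forbidden.

forbidden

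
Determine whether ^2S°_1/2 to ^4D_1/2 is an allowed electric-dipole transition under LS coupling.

forbidden

Parity must change: odd → even — passes.
ΔS = 0: S: 1/2 → 3/2 — fails.
ΔL = 0, ±1 (not L=0↔0): L: 0 → 2, ΔL = +2 — fails.
ΔJ = 0, ±1 (not J=0↔0): J: 1/2 → 1/2, ΔJ = +0 — passes.
Rule(s) violated: ΔS, ΔL.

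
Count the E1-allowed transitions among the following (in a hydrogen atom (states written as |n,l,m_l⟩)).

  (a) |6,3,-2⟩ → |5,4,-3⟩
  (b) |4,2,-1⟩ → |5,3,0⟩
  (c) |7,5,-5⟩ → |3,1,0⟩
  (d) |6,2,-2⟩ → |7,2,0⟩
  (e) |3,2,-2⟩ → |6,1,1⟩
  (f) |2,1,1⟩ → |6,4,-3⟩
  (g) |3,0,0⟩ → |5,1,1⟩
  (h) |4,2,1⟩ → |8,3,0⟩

4

(a) allowed
(b) allowed
(c) forbidden — Δl = -4 (E1 requires Δl = ±1); Δm_l = +5 (E1 requires Δm_l = 0, ±1)
(d) forbidden — Δl = +0 (E1 requires Δl = ±1); Δm_l = +2 (E1 requires Δm_l = 0, ±1)
(e) forbidden — Δm_l = +3 (E1 requires Δm_l = 0, ±1)
(f) forbidden — Δl = +3 (E1 requires Δl = ±1); Δm_l = -4 (E1 requires Δm_l = 0, ±1)
(g) allowed
(h) allowed
Total allowed: 4 of 8.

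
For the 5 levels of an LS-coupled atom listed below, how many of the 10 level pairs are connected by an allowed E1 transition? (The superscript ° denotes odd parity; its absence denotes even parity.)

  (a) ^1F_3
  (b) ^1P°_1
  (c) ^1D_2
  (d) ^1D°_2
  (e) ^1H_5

(a)–(b): forbidden (ΔL, ΔJ).
(a)–(c): forbidden (parity).
(a)–(d): allowed.
(a)–(e): forbidden (parity, ΔL, ΔJ).
(b)–(c): allowed.
(b)–(d): forbidden (parity).
(b)–(e): forbidden (ΔL, ΔJ).
(c)–(d): allowed.
(c)–(e): forbidden (parity, ΔL, ΔJ).
(d)–(e): forbidden (ΔL, ΔJ).
Allowed pairs: 3 of 10.

3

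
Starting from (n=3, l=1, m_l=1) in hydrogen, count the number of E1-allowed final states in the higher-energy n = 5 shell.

E1 requires Δl = ±1, so l_f ∈ {0, 2}; with 0 ≤ l_f ≤ n_f−1 = 4, the allowed l_f values are {0, 2}.
For l_f = 0: m_f ∈ {m_i−1, m_i, m_i+1} ∩ [−0, 0] = {0} → 1 state.
For l_f = 2: m_f ∈ {m_i−1, m_i, m_i+1} ∩ [−2, 2] = {0, 1, 2} → 3 states.
Total: 4.

4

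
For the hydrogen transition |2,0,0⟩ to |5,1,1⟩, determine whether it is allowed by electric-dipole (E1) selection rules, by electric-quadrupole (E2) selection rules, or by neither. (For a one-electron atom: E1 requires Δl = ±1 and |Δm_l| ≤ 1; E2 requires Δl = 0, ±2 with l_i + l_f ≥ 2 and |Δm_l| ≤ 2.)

E1

Δl = 1 − 0 = +1; l_i + l_f = 1.
Δm_l = +1.
E1 (Δl = ±1, |Δm_l| ≤ 1): satisfied.
E2 (Δl = 0,±2, l_i+l_f ≥ 2, |Δm_l| ≤ 2): not satisfied.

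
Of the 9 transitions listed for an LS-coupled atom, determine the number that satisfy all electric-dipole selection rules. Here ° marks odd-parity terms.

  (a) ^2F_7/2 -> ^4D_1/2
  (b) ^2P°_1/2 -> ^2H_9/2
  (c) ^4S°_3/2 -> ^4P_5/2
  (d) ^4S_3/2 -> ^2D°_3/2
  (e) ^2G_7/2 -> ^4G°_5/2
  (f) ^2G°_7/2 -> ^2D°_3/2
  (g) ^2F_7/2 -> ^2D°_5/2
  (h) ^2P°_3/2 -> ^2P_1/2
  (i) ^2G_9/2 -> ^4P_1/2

3

(a) forbidden (parity, ΔS, ΔJ fail)
(b) forbidden (ΔL, ΔJ fail)
(c) allowed
(d) forbidden (ΔS, ΔL fail)
(e) forbidden (ΔS fails)
(f) forbidden (parity, ΔL, ΔJ fail)
(g) allowed
(h) allowed
(i) forbidden (parity, ΔS, ΔL, ΔJ fail)
Total allowed: 3 of 9.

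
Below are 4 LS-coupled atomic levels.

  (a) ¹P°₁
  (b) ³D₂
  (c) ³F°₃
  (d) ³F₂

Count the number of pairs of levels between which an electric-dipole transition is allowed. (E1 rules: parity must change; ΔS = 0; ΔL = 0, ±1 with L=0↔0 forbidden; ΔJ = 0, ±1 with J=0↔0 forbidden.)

(a)–(b): forbidden (ΔS).
(a)–(c): forbidden (parity, ΔS, ΔL, ΔJ).
(a)–(d): forbidden (ΔS, ΔL).
(b)–(c): allowed.
(b)–(d): forbidden (parity).
(c)–(d): allowed.
Allowed pairs: 2 of 6.

2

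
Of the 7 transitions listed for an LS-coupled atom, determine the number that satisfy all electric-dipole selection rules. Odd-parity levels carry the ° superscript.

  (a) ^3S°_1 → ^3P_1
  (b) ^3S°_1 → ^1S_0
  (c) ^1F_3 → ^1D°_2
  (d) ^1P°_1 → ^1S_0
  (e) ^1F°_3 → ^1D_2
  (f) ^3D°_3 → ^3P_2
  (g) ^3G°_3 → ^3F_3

6

(a) allowed
(b) forbidden (ΔS, ΔL fail)
(c) allowed
(d) allowed
(e) allowed
(f) allowed
(g) allowed
Total allowed: 6 of 7.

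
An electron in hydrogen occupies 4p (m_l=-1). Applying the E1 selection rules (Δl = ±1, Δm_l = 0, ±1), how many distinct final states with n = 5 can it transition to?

4

E1 requires Δl = ±1, so l_f ∈ {0, 2}; with 0 ≤ l_f ≤ n_f−1 = 4, the allowed l_f values are {0, 2}.
For l_f = 0: m_f ∈ {m_i−1, m_i, m_i+1} ∩ [−0, 0] = {0} → 1 state.
For l_f = 2: m_f ∈ {m_i−1, m_i, m_i+1} ∩ [−2, 2] = {-2, -1, 0} → 3 states.
Total: 4.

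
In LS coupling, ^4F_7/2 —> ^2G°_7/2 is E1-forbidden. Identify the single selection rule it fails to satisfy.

Initial level: S=3/2, L=3, J=7/2, parity even. Final level: S=1/2, L=4, J=7/2, parity odd.
Parity must change: even → odd — ok.
ΔS = 0: S: 3/2 → 1/2 — fails.
ΔL = 0, ±1 (not L=0↔0): L: 3 → 4, ΔL = +1 — ok.
ΔJ = 0, ±1 (not J=0↔0): J: 7/2 → 7/2, ΔJ = +0 — ok.

the ΔS = 0 rule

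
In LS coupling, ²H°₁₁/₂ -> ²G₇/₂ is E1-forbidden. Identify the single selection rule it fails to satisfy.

the ΔJ = 0, ±1 rule

Reading off the term symbols: S 1/2→1/2, L 5→4, J 11/2→7/2, parity odd→even.
ΔS = 0: S: 1/2 → 1/2 — ✓.
Parity must change: odd → even — ✓.
ΔL = 0, ±1 (not L=0↔0): L: 5 → 4, ΔL = -1 — ✓.
ΔJ = 0, ±1 (not J=0↔0): J: 11/2 → 7/2, ΔJ = -2 — ✗.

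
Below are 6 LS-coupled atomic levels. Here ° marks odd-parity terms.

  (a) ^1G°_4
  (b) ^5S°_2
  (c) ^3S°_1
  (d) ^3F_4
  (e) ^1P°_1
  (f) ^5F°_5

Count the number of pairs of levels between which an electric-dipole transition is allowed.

(a)–(b): forbidden (parity, ΔS, ΔL, ΔJ).
(a)–(c): forbidden (parity, ΔS, ΔL, ΔJ).
(a)–(d): forbidden (ΔS).
(a)–(e): forbidden (parity, ΔL, ΔJ).
(a)–(f): forbidden (parity, ΔS).
(b)–(c): forbidden (parity, ΔS, ΔL).
(b)–(d): forbidden (ΔS, ΔL, ΔJ).
(b)–(e): forbidden (parity, ΔS).
(b)–(f): forbidden (parity, ΔL, ΔJ).
(c)–(d): forbidden (ΔL, ΔJ).
(c)–(e): forbidden (parity, ΔS).
(c)–(f): forbidden (parity, ΔS, ΔL, ΔJ).
(d)–(e): forbidden (ΔS, ΔL, ΔJ).
(d)–(f): forbidden (ΔS).
(e)–(f): forbidden (parity, ΔS, ΔL, ΔJ).
Allowed pairs: 0 of 15.

0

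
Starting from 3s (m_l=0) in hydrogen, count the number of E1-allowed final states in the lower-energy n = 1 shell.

E1 requires l_f ∈ {-1, 1}, but neither lies in [0, 0], so no final state is reachable.
Total: 0.

0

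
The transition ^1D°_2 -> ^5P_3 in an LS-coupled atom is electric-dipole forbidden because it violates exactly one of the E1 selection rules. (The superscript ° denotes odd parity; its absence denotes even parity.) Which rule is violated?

Parity must change: odd → even — ok.
ΔS = 0: S: 0 → 2 — fails.
ΔL = 0, ±1 (not L=0↔0): L: 2 → 1, ΔL = -1 — ok.
ΔJ = 0, ±1 (not J=0↔0): J: 2 → 3, ΔJ = +1 — ok.

the ΔS = 0 rule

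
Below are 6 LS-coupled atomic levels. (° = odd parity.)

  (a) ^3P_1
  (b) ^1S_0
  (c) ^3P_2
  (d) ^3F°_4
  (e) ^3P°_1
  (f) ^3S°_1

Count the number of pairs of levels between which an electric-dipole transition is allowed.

(a)–(b): forbidden (parity, ΔS).
(a)–(c): forbidden (parity).
(a)–(d): forbidden (ΔL, ΔJ).
(a)–(e): allowed.
(a)–(f): allowed.
(b)–(c): forbidden (parity, ΔS, ΔJ).
(b)–(d): forbidden (ΔS, ΔL, ΔJ).
(b)–(e): forbidden (ΔS).
(b)–(f): forbidden (ΔS, ΔL).
(c)–(d): forbidden (ΔL, ΔJ).
(c)–(e): allowed.
(c)–(f): allowed.
(d)–(e): forbidden (parity, ΔL, ΔJ).
(d)–(f): forbidden (parity, ΔL, ΔJ).
(e)–(f): forbidden (parity).
Allowed pairs: 4 of 15.

4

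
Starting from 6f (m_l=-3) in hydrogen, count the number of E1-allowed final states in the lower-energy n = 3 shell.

E1 requires Δl = ±1, so l_f ∈ {2, 4}; with 0 ≤ l_f ≤ n_f−1 = 2, the allowed l_f values are {2}.
For l_f = 2: m_f ∈ {m_i−1, m_i, m_i+1} ∩ [−2, 2] = {-2} → 1 state.
Total: 1.

1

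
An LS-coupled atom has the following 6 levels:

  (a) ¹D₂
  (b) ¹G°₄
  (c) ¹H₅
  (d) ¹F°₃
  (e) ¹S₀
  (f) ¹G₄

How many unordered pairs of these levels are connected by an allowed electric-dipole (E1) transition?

(a)–(b): forbidden (ΔL, ΔJ).
(a)–(c): forbidden (parity, ΔL, ΔJ).
(a)–(d): allowed.
(a)–(e): forbidden (parity, ΔL, ΔJ).
(a)–(f): forbidden (parity, ΔL, ΔJ).
(b)–(c): allowed.
(b)–(d): forbidden (parity).
(b)–(e): forbidden (ΔL, ΔJ).
(b)–(f): allowed.
(c)–(d): forbidden (ΔL, ΔJ).
(c)–(e): forbidden (parity, ΔL, ΔJ).
(c)–(f): forbidden (parity).
(d)–(e): forbidden (ΔL, ΔJ).
(d)–(f): allowed.
(e)–(f): forbidden (parity, ΔL, ΔJ).
Allowed pairs: 4 of 15.

4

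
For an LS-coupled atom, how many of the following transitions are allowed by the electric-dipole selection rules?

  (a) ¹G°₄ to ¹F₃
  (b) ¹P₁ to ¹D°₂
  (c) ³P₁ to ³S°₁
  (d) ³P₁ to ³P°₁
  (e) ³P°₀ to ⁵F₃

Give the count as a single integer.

4

(a) allowed
(b) allowed
(c) allowed
(d) allowed
(e) forbidden (ΔS, ΔL, ΔJ fail)
Total allowed: 4 of 5.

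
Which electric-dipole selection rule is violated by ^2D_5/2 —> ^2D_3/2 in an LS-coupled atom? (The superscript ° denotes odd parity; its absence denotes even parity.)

Initial level: S=1/2, L=2, J=5/2, parity even. Final level: S=1/2, L=2, J=3/2, parity even.
ΔL = 0, ±1 (not L=0↔0): L: 2 → 2, ΔL = +0 — ok.
Parity must change: even → even — fails.
ΔS = 0: S: 1/2 → 1/2 — ok.
ΔJ = 0, ±1 (not J=0↔0): J: 5/2 → 3/2, ΔJ = -1 — ok.

parity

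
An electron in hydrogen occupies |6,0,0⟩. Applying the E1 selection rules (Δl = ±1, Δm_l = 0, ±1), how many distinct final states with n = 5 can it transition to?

3

E1 requires Δl = ±1, so l_f ∈ {-1, 1}; with 0 ≤ l_f ≤ n_f−1 = 4, the allowed l_f values are {1}.
For l_f = 1: m_f ∈ {m_i−1, m_i, m_i+1} ∩ [−1, 1] = {-1, 0, 1} → 3 states.
Total: 3.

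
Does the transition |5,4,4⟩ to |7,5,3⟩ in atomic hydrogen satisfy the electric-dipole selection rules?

allowed

l: 4 → 5 (Δl = +1). Δl = ±1 passes.
Δm_l = 3 − (4) = -1. E1 requires Δm_l = 0, ±1: passes.
All E1 selection rules are satisfied.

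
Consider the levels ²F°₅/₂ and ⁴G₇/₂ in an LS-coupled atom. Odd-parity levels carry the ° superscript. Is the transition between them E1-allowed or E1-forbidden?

forbidden

Parity must change: odd → even — ✓.
ΔS = 0: S: 1/2 → 3/2 — ✗.
ΔL = 0, ±1 (not L=0↔0): L: 3 → 4, ΔL = +1 — ✓.
ΔJ = 0, ±1 (not J=0↔0): J: 5/2 → 7/2, ΔJ = +1 — ✓.
Rule(s) violated: ΔS.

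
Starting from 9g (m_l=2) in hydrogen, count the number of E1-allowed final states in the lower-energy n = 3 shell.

0

E1 requires l_f ∈ {3, 5}, but neither lies in [0, 2], so no final state is reachable.
Total: 0.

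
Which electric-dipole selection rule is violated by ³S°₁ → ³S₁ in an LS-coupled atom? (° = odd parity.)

the L=0 ↔ L=0 exclusion

Initial level: S=1, L=0, J=1, parity odd. Final level: S=1, L=0, J=1, parity even.
Parity must change: odd → even — satisfied.
ΔS = 0: S: 1 → 1 — satisfied.
ΔL = 0, ±1 (not L=0↔0): L: 0 → 0, ΔL = +0 — violated.
ΔJ = 0, ±1 (not J=0↔0): J: 1 → 1, ΔJ = +0 — satisfied.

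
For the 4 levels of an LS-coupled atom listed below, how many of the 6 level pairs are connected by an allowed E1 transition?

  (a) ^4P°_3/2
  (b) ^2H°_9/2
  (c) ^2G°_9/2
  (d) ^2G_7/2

(a)–(b): forbidden (parity, ΔS, ΔL, ΔJ).
(a)–(c): forbidden (parity, ΔS, ΔL, ΔJ).
(a)–(d): forbidden (ΔS, ΔL, ΔJ).
(b)–(c): forbidden (parity).
(b)–(d): allowed.
(c)–(d): allowed.
Allowed pairs: 2 of 6.

2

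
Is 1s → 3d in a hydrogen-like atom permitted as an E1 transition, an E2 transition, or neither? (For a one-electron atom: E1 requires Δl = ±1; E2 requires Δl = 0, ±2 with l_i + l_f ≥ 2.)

E2

Δl = 2 − 0 = +2; l_i + l_f = 2.
E1 (Δl = ±1): not satisfied.
E2 (Δl = 0,±2, l_i+l_f ≥ 2): satisfied.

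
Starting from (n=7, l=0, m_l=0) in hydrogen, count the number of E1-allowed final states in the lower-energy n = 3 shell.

E1 requires Δl = ±1, so l_f ∈ {-1, 1}; with 0 ≤ l_f ≤ n_f−1 = 2, the allowed l_f values are {1}.
For l_f = 1: m_f ∈ {m_i−1, m_i, m_i+1} ∩ [−1, 1] = {-1, 0, 1} → 3 states.
Total: 3.

3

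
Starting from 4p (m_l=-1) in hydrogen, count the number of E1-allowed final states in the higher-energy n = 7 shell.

E1 requires Δl = ±1, so l_f ∈ {0, 2}; with 0 ≤ l_f ≤ n_f−1 = 6, the allowed l_f values are {0, 2}.
For l_f = 0: m_f ∈ {m_i−1, m_i, m_i+1} ∩ [−0, 0] = {0} → 1 state.
For l_f = 2: m_f ∈ {m_i−1, m_i, m_i+1} ∩ [−2, 2] = {-2, -1, 0} → 3 states.
Total: 4.

4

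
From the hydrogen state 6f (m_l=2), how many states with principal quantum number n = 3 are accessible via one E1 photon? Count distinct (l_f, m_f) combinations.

2

E1 requires Δl = ±1, so l_f ∈ {2, 4}; with 0 ≤ l_f ≤ n_f−1 = 2, the allowed l_f values are {2}.
For l_f = 2: m_f ∈ {m_i−1, m_i, m_i+1} ∩ [−2, 2] = {1, 2} → 2 states.
Total: 2.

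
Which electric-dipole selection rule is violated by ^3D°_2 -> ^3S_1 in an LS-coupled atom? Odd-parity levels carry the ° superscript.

the ΔL = 0, ±1 rule

Initial level: S=1, L=2, J=2, parity odd. Final level: S=1, L=0, J=1, parity even.
Parity must change: odd → even — ok.
ΔS = 0: S: 1 → 1 — ok.
ΔL = 0, ±1 (not L=0↔0): L: 2 → 0, ΔL = -2 — fails.
ΔJ = 0, ±1 (not J=0↔0): J: 2 → 1, ΔJ = -1 — ok.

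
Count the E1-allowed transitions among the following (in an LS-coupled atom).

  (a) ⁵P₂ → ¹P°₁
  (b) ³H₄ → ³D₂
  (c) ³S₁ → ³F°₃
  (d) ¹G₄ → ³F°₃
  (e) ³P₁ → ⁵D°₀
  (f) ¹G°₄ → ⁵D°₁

(a) forbidden (ΔS fails)
(b) forbidden (parity, ΔL, ΔJ fail)
(c) forbidden (ΔL, ΔJ fail)
(d) forbidden (ΔS fails)
(e) forbidden (ΔS fails)
(f) forbidden (parity, ΔS, ΔL, ΔJ fail)
Total allowed: 0 of 6.

0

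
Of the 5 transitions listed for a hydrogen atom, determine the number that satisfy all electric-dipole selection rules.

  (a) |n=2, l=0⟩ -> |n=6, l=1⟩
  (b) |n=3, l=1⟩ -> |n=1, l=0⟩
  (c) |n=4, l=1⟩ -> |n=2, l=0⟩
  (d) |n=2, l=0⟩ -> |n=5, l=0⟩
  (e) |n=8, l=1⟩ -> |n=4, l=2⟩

(a) allowed
(b) allowed
(c) allowed
(d) forbidden — Δl = +0 (E1 requires Δl = ±1)
(e) allowed
Total allowed: 4 of 5.

4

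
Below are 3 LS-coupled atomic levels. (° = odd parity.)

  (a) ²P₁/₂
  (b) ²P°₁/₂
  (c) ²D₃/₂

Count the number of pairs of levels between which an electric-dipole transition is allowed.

2

(a)–(b): allowed.
(a)–(c): forbidden (parity).
(b)–(c): allowed.
Allowed pairs: 2 of 3.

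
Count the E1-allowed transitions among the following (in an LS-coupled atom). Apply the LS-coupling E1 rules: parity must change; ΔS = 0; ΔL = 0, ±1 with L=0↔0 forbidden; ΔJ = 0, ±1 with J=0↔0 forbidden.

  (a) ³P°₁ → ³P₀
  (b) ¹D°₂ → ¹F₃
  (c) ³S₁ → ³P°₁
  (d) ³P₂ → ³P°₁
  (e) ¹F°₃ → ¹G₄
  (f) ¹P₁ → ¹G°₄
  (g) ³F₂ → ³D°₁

(a) allowed
(b) allowed
(c) allowed
(d) allowed
(e) allowed
(f) forbidden (ΔL, ΔJ fail)
(g) allowed
Total allowed: 6 of 7.

6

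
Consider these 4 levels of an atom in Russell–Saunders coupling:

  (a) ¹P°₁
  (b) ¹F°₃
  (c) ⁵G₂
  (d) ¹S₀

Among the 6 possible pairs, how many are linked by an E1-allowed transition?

1

(a)–(b): forbidden (parity, ΔL, ΔJ).
(a)–(c): forbidden (ΔS, ΔL).
(a)–(d): allowed.
(b)–(c): forbidden (ΔS).
(b)–(d): forbidden (ΔL, ΔJ).
(c)–(d): forbidden (parity, ΔS, ΔL, ΔJ).
Allowed pairs: 1 of 6.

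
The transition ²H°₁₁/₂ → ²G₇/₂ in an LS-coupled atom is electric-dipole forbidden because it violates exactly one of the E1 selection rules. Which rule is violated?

the ΔJ = 0, ±1 rule

Parity must change: odd → even — ok.
ΔS = 0: S: 1/2 → 1/2 — ok.
ΔL = 0, ±1 (not L=0↔0): L: 5 → 4, ΔL = -1 — ok.
ΔJ = 0, ±1 (not J=0↔0): J: 11/2 → 7/2, ΔJ = -2 — fails.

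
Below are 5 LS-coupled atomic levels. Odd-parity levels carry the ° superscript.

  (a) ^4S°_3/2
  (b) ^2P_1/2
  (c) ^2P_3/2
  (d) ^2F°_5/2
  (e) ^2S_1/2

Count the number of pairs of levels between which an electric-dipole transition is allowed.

0

(a)–(b): forbidden (ΔS).
(a)–(c): forbidden (ΔS).
(a)–(d): forbidden (parity, ΔS, ΔL).
(a)–(e): forbidden (ΔS, ΔL).
(b)–(c): forbidden (parity).
(b)–(d): forbidden (ΔL, ΔJ).
(b)–(e): forbidden (parity).
(c)–(d): forbidden (ΔL).
(c)–(e): forbidden (parity).
(d)–(e): forbidden (ΔL, ΔJ).
Allowed pairs: 0 of 10.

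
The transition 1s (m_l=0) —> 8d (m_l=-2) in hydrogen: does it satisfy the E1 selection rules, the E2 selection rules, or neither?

Δl = 2 − 0 = +2; l_i + l_f = 2.
Δm_l = -2.
E1 (Δl = ±1, |Δm_l| ≤ 1): not satisfied.
E2 (Δl = 0,±2, l_i+l_f ≥ 2, |Δm_l| ≤ 2): satisfied.

E2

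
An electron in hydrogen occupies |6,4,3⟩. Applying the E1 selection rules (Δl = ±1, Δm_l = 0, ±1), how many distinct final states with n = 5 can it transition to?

2

E1 requires Δl = ±1, so l_f ∈ {3, 5}; with 0 ≤ l_f ≤ n_f−1 = 4, the allowed l_f values are {3}.
For l_f = 3: m_f ∈ {m_i−1, m_i, m_i+1} ∩ [−3, 3] = {2, 3} → 2 states.
Total: 2.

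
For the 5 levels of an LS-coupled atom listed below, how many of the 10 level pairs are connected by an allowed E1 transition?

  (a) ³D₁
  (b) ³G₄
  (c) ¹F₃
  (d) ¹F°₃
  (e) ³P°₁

2

(a)–(b): forbidden (parity, ΔL, ΔJ).
(a)–(c): forbidden (parity, ΔS, ΔJ).
(a)–(d): forbidden (ΔS, ΔJ).
(a)–(e): allowed.
(b)–(c): forbidden (parity, ΔS).
(b)–(d): forbidden (ΔS).
(b)–(e): forbidden (ΔL, ΔJ).
(c)–(d): allowed.
(c)–(e): forbidden (ΔS, ΔL, ΔJ).
(d)–(e): forbidden (parity, ΔS, ΔL, ΔJ).
Allowed pairs: 2 of 10.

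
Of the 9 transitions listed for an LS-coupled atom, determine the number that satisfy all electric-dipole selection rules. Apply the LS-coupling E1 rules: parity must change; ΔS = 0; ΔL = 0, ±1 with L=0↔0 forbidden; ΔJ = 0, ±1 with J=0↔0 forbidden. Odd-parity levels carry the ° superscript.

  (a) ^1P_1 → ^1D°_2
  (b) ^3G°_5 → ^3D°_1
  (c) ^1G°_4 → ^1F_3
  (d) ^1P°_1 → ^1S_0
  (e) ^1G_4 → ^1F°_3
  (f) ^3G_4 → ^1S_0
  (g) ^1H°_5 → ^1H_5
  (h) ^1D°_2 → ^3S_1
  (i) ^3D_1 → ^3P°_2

(a) allowed
(b) forbidden (parity, ΔL, ΔJ fail)
(c) allowed
(d) allowed
(e) allowed
(f) forbidden (parity, ΔS, ΔL, ΔJ fail)
(g) allowed
(h) forbidden (ΔS, ΔL fail)
(i) allowed
Total allowed: 6 of 9.

6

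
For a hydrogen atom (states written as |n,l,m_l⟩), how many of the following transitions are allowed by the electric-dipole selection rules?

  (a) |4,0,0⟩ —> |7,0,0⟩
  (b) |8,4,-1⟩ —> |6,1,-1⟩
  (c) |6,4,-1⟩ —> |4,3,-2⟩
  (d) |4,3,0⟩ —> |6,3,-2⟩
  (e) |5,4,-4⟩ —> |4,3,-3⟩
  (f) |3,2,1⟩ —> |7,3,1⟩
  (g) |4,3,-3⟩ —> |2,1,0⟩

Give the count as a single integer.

(a) forbidden — Δl = +0 (E1 requires Δl = ±1)
(b) forbidden — Δl = -3 (E1 requires Δl = ±1)
(c) allowed
(d) forbidden — Δl = +0 (E1 requires Δl = ±1); Δm_l = -2 (E1 requires Δm_l = 0, ±1)
(e) allowed
(f) allowed
(g) forbidden — Δl = -2 (E1 requires Δl = ±1); Δm_l = +3 (E1 requires Δm_l = 0, ±1)
Total allowed: 3 of 7.

3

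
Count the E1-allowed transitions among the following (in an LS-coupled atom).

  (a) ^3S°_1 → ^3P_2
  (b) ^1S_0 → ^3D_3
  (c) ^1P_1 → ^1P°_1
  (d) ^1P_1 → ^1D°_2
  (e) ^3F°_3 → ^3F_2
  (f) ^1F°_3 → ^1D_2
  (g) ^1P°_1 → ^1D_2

(a) allowed
(b) forbidden (parity, ΔS, ΔL, ΔJ fail)
(c) allowed
(d) allowed
(e) allowed
(f) allowed
(g) allowed
Total allowed: 6 of 7.

6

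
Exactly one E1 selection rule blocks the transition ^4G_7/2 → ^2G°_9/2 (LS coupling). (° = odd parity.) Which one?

Initial level: S=3/2, L=4, J=7/2, parity even. Final level: S=1/2, L=4, J=9/2, parity odd.
ΔL = 0, ±1 (not L=0↔0): L: 4 → 4, ΔL = +0 — ✓.
ΔS = 0: S: 3/2 → 1/2 — ✗.
Parity must change: even → odd — ✓.
ΔJ = 0, ±1 (not J=0↔0): J: 7/2 → 9/2, ΔJ = +1 — ✓.

the ΔS = 0 rule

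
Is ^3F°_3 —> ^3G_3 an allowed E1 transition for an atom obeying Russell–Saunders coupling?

Initial level: S=1, L=3, J=3, parity odd. Final level: S=1, L=4, J=3, parity even.
Parity must change: odd → even — ok.
ΔS = 0: S: 1 → 1 — ok.
ΔL = 0, ±1 (not L=0↔0): L: 3 → 4, ΔL = +1 — ok.
ΔJ = 0, ±1 (not J=0↔0): J: 3 → 3, ΔJ = +0 — ok.
All four E1 rules are satisfied.

allowed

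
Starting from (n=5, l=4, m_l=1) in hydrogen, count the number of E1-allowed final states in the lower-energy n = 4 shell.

E1 requires Δl = ±1, so l_f ∈ {3, 5}; with 0 ≤ l_f ≤ n_f−1 = 3, the allowed l_f values are {3}.
For l_f = 3: m_f ∈ {m_i−1, m_i, m_i+1} ∩ [−3, 3] = {0, 1, 2} → 3 states.
Total: 3.

3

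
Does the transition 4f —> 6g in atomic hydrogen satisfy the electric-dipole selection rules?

Δl = 4 − 3 = +1; the E1 rule Δl = ±1 is satisfied.
All E1 selection rules are satisfied.

allowed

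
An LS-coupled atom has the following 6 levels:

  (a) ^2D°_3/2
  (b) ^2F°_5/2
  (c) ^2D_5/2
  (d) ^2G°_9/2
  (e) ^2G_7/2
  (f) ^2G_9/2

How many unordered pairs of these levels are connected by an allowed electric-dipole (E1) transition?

(a)–(b): forbidden (parity).
(a)–(c): allowed.
(a)–(d): forbidden (parity, ΔL, ΔJ).
(a)–(e): forbidden (ΔL, ΔJ).
(a)–(f): forbidden (ΔL, ΔJ).
(b)–(c): allowed.
(b)–(d): forbidden (parity, ΔJ).
(b)–(e): allowed.
(b)–(f): forbidden (ΔJ).
(c)–(d): forbidden (ΔL, ΔJ).
(c)–(e): forbidden (parity, ΔL).
(c)–(f): forbidden (parity, ΔL, ΔJ).
(d)–(e): allowed.
(d)–(f): allowed.
(e)–(f): forbidden (parity).
Allowed pairs: 5 of 15.

5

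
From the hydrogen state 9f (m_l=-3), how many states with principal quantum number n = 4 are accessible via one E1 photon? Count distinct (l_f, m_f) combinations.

E1 requires Δl = ±1, so l_f ∈ {2, 4}; with 0 ≤ l_f ≤ n_f−1 = 3, the allowed l_f values are {2}.
For l_f = 2: m_f ∈ {m_i−1, m_i, m_i+1} ∩ [−2, 2] = {-2} → 1 state.
Total: 1.

1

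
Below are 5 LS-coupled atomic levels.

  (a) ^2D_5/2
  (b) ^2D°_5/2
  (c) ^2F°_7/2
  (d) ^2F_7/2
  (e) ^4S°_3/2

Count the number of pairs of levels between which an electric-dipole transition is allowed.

(a)–(b): allowed.
(a)–(c): allowed.
(a)–(d): forbidden (parity).
(a)–(e): forbidden (ΔS, ΔL).
(b)–(c): forbidden (parity).
(b)–(d): allowed.
(b)–(e): forbidden (parity, ΔS, ΔL).
(c)–(d): allowed.
(c)–(e): forbidden (parity, ΔS, ΔL, ΔJ).
(d)–(e): forbidden (ΔS, ΔL, ΔJ).
Allowed pairs: 4 of 10.

4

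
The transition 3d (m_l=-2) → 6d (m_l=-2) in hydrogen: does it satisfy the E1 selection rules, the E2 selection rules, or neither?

Δl = 2 − 2 = +0; l_i + l_f = 4.
Δm_l = +0.
E1 (Δl = ±1, |Δm_l| ≤ 1): not satisfied.
E2 (Δl = 0,±2, l_i+l_f ≥ 2, |Δm_l| ≤ 2): satisfied.

E2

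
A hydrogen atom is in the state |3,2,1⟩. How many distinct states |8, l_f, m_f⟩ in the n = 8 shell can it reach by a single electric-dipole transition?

E1 requires Δl = ±1, so l_f ∈ {1, 3}; with 0 ≤ l_f ≤ n_f−1 = 7, the allowed l_f values are {1, 3}.
For l_f = 1: m_f ∈ {m_i−1, m_i, m_i+1} ∩ [−1, 1] = {0, 1} → 2 states.
For l_f = 3: m_f ∈ {m_i−1, m_i, m_i+1} ∩ [−3, 3] = {0, 1, 2} → 3 states.
Total: 5.

5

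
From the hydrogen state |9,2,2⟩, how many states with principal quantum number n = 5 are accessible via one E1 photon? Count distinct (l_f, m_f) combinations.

4

E1 requires Δl = ±1, so l_f ∈ {1, 3}; with 0 ≤ l_f ≤ n_f−1 = 4, the allowed l_f values are {1, 3}.
For l_f = 1: m_f ∈ {m_i−1, m_i, m_i+1} ∩ [−1, 1] = {1} → 1 state.
For l_f = 3: m_f ∈ {m_i−1, m_i, m_i+1} ∩ [−3, 3] = {1, 2, 3} → 3 states.
Total: 4.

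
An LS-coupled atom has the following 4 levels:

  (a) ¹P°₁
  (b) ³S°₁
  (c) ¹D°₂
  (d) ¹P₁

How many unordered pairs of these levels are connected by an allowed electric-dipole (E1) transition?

(a)–(b): forbidden (parity, ΔS).
(a)–(c): forbidden (parity).
(a)–(d): allowed.
(b)–(c): forbidden (parity, ΔS, ΔL).
(b)–(d): forbidden (ΔS).
(c)–(d): allowed.
Allowed pairs: 2 of 6.

2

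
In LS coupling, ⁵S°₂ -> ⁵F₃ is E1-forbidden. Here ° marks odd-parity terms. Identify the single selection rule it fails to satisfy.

Initial level: S=2, L=0, J=2, parity odd. Final level: S=2, L=3, J=3, parity even.
Parity must change: odd → even — satisfied.
ΔS = 0: S: 2 → 2 — satisfied.
ΔL = 0, ±1 (not L=0↔0): L: 0 → 3, ΔL = +3 — violated.
ΔJ = 0, ±1 (not J=0↔0): J: 2 → 3, ΔJ = +1 — satisfied.

the ΔL = 0, ±1 rule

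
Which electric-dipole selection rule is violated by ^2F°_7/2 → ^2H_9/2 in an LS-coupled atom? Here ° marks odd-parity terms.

Reading off the term symbols: S 1/2→1/2, L 3→5, J 7/2→9/2, parity odd→even.
Parity must change: odd → even — satisfied.
ΔL = 0, ±1 (not L=0↔0): L: 3 → 5, ΔL = +2 — violated.
ΔS = 0: S: 1/2 → 1/2 — satisfied.
ΔJ = 0, ±1 (not J=0↔0): J: 7/2 → 9/2, ΔJ = +1 — satisfied.

the ΔL = 0, ±1 rule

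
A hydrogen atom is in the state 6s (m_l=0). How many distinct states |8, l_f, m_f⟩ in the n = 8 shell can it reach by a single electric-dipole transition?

E1 requires Δl = ±1, so l_f ∈ {-1, 1}; with 0 ≤ l_f ≤ n_f−1 = 7, the allowed l_f values are {1}.
For l_f = 1: m_f ∈ {m_i−1, m_i, m_i+1} ∩ [−1, 1] = {-1, 0, 1} → 3 states.
Total: 3.

3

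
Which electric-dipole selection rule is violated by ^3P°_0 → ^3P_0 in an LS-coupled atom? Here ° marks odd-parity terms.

the J=0 ↔ J=0 exclusion

Parity must change: odd → even — satisfied.
ΔS = 0: S: 1 → 1 — satisfied.
ΔL = 0, ±1 (not L=0↔0): L: 1 → 1, ΔL = +0 — satisfied.
ΔJ = 0, ±1 (not J=0↔0): J: 0 → 0, ΔJ = +0 — violated.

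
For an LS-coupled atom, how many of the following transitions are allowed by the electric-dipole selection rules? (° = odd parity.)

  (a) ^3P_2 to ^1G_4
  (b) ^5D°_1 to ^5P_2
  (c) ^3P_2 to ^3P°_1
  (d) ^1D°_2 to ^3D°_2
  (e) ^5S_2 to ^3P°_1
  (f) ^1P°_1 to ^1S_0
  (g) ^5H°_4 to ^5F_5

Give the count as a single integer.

(a) forbidden (parity, ΔS, ΔL, ΔJ fail)
(b) allowed
(c) allowed
(d) forbidden (parity, ΔS fail)
(e) forbidden (ΔS fails)
(f) allowed
(g) forbidden (ΔL fails)
Total allowed: 3 of 7.

3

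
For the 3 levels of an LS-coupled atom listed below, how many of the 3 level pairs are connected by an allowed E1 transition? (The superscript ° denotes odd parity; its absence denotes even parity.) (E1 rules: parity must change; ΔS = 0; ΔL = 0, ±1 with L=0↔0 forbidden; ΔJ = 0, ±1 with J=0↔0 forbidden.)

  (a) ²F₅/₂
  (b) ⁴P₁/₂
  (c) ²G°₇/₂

1

(a)–(b): forbidden (parity, ΔS, ΔL, ΔJ).
(a)–(c): allowed.
(b)–(c): forbidden (ΔS, ΔL, ΔJ).
Allowed pairs: 1 of 3.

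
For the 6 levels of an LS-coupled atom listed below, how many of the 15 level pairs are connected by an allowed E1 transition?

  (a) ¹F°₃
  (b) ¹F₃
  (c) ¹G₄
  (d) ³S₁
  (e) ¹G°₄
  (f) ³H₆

4

(a)–(b): allowed.
(a)–(c): allowed.
(a)–(d): forbidden (ΔS, ΔL, ΔJ).
(a)–(e): forbidden (parity).
(a)–(f): forbidden (ΔS, ΔL, ΔJ).
(b)–(c): forbidden (parity).
(b)–(d): forbidden (parity, ΔS, ΔL, ΔJ).
(b)–(e): allowed.
(b)–(f): forbidden (parity, ΔS, ΔL, ΔJ).
(c)–(d): forbidden (parity, ΔS, ΔL, ΔJ).
(c)–(e): allowed.
(c)–(f): forbidden (parity, ΔS, ΔJ).
(d)–(e): forbidden (ΔS, ΔL, ΔJ).
(d)–(f): forbidden (parity, ΔL, ΔJ).
(e)–(f): forbidden (ΔS, ΔJ).
Allowed pairs: 4 of 15.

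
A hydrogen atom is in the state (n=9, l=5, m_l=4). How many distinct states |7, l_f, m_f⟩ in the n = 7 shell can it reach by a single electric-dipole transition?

5

E1 requires Δl = ±1, so l_f ∈ {4, 6}; with 0 ≤ l_f ≤ n_f−1 = 6, the allowed l_f values are {4, 6}.
For l_f = 4: m_f ∈ {m_i−1, m_i, m_i+1} ∩ [−4, 4] = {3, 4} → 2 states.
For l_f = 6: m_f ∈ {m_i−1, m_i, m_i+1} ∩ [−6, 6] = {3, 4, 5} → 3 states.
Total: 5.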